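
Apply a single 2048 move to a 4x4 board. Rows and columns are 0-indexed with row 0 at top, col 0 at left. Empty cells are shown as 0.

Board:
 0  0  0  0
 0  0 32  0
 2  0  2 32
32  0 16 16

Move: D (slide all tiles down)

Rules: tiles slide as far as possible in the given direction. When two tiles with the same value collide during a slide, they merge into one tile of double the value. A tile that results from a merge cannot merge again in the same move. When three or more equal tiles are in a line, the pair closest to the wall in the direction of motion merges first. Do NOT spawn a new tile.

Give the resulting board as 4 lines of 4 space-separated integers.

Slide down:
col 0: [0, 0, 2, 32] -> [0, 0, 2, 32]
col 1: [0, 0, 0, 0] -> [0, 0, 0, 0]
col 2: [0, 32, 2, 16] -> [0, 32, 2, 16]
col 3: [0, 0, 32, 16] -> [0, 0, 32, 16]

Answer:  0  0  0  0
 0  0 32  0
 2  0  2 32
32  0 16 16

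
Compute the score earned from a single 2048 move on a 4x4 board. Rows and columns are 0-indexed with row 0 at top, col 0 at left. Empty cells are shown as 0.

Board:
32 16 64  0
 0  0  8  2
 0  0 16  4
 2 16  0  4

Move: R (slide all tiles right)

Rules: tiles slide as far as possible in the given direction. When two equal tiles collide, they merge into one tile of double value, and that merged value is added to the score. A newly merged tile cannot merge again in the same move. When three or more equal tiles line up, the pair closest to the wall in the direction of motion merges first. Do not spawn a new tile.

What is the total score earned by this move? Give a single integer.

Answer: 0

Derivation:
Slide right:
row 0: [32, 16, 64, 0] -> [0, 32, 16, 64]  score +0 (running 0)
row 1: [0, 0, 8, 2] -> [0, 0, 8, 2]  score +0 (running 0)
row 2: [0, 0, 16, 4] -> [0, 0, 16, 4]  score +0 (running 0)
row 3: [2, 16, 0, 4] -> [0, 2, 16, 4]  score +0 (running 0)
Board after move:
 0 32 16 64
 0  0  8  2
 0  0 16  4
 0  2 16  4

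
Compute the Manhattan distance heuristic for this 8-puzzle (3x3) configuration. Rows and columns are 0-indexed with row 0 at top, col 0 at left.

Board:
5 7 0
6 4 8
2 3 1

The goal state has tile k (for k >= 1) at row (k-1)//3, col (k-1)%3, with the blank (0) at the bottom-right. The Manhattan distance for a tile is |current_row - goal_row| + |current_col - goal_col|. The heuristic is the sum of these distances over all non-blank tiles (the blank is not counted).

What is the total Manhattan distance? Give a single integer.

Tile 5: (0,0)->(1,1) = 2
Tile 7: (0,1)->(2,0) = 3
Tile 6: (1,0)->(1,2) = 2
Tile 4: (1,1)->(1,0) = 1
Tile 8: (1,2)->(2,1) = 2
Tile 2: (2,0)->(0,1) = 3
Tile 3: (2,1)->(0,2) = 3
Tile 1: (2,2)->(0,0) = 4
Sum: 2 + 3 + 2 + 1 + 2 + 3 + 3 + 4 = 20

Answer: 20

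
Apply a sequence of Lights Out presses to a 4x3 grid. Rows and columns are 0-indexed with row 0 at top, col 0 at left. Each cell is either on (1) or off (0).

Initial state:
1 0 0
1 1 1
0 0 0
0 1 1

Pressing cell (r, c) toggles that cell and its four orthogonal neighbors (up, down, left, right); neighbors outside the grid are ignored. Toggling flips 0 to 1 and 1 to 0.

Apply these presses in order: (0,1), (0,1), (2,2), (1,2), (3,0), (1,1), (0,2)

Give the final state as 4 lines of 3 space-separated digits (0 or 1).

Answer: 1 0 0
0 1 1
1 0 0
1 0 0

Derivation:
After press 1 at (0,1):
0 1 1
1 0 1
0 0 0
0 1 1

After press 2 at (0,1):
1 0 0
1 1 1
0 0 0
0 1 1

After press 3 at (2,2):
1 0 0
1 1 0
0 1 1
0 1 0

After press 4 at (1,2):
1 0 1
1 0 1
0 1 0
0 1 0

After press 5 at (3,0):
1 0 1
1 0 1
1 1 0
1 0 0

After press 6 at (1,1):
1 1 1
0 1 0
1 0 0
1 0 0

After press 7 at (0,2):
1 0 0
0 1 1
1 0 0
1 0 0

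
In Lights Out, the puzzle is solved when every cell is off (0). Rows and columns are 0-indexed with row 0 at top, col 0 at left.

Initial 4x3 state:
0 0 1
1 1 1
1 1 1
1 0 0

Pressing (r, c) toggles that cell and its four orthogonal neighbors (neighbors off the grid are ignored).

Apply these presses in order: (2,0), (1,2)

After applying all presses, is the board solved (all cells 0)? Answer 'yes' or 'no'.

After press 1 at (2,0):
0 0 1
0 1 1
0 0 1
0 0 0

After press 2 at (1,2):
0 0 0
0 0 0
0 0 0
0 0 0

Lights still on: 0

Answer: yes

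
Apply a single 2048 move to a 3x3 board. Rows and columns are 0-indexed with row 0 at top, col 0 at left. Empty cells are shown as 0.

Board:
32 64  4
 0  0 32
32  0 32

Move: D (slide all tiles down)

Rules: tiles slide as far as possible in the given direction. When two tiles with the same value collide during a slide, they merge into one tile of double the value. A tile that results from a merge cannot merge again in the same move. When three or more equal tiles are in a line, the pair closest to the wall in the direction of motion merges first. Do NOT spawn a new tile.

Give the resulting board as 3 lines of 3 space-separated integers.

Answer:  0  0  0
 0  0  4
64 64 64

Derivation:
Slide down:
col 0: [32, 0, 32] -> [0, 0, 64]
col 1: [64, 0, 0] -> [0, 0, 64]
col 2: [4, 32, 32] -> [0, 4, 64]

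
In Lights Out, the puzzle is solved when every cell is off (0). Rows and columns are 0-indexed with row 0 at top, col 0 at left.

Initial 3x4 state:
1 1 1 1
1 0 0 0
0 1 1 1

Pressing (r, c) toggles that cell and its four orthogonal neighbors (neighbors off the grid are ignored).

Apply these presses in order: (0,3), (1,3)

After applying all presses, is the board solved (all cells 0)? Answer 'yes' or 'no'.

After press 1 at (0,3):
1 1 0 0
1 0 0 1
0 1 1 1

After press 2 at (1,3):
1 1 0 1
1 0 1 0
0 1 1 0

Lights still on: 7

Answer: no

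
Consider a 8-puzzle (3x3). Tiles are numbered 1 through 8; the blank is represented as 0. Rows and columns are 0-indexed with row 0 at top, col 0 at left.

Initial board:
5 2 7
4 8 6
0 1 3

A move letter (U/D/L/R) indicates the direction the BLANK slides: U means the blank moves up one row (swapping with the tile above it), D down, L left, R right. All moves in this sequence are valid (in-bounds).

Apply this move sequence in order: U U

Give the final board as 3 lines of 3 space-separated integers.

After move 1 (U):
5 2 7
0 8 6
4 1 3

After move 2 (U):
0 2 7
5 8 6
4 1 3

Answer: 0 2 7
5 8 6
4 1 3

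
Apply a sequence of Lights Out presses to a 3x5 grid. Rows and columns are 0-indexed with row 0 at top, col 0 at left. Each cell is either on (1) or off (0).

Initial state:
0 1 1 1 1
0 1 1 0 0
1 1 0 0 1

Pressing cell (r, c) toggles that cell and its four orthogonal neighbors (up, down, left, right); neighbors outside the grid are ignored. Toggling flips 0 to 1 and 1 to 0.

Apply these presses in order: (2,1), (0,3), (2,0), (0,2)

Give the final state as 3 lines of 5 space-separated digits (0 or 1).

After press 1 at (2,1):
0 1 1 1 1
0 0 1 0 0
0 0 1 0 1

After press 2 at (0,3):
0 1 0 0 0
0 0 1 1 0
0 0 1 0 1

After press 3 at (2,0):
0 1 0 0 0
1 0 1 1 0
1 1 1 0 1

After press 4 at (0,2):
0 0 1 1 0
1 0 0 1 0
1 1 1 0 1

Answer: 0 0 1 1 0
1 0 0 1 0
1 1 1 0 1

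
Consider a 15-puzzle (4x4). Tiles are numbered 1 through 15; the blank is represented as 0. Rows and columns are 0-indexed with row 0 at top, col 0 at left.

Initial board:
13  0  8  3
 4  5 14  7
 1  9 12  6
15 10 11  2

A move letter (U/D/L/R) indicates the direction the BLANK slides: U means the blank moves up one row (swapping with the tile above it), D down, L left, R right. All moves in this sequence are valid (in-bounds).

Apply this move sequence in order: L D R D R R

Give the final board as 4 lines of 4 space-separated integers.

After move 1 (L):
 0 13  8  3
 4  5 14  7
 1  9 12  6
15 10 11  2

After move 2 (D):
 4 13  8  3
 0  5 14  7
 1  9 12  6
15 10 11  2

After move 3 (R):
 4 13  8  3
 5  0 14  7
 1  9 12  6
15 10 11  2

After move 4 (D):
 4 13  8  3
 5  9 14  7
 1  0 12  6
15 10 11  2

After move 5 (R):
 4 13  8  3
 5  9 14  7
 1 12  0  6
15 10 11  2

After move 6 (R):
 4 13  8  3
 5  9 14  7
 1 12  6  0
15 10 11  2

Answer:  4 13  8  3
 5  9 14  7
 1 12  6  0
15 10 11  2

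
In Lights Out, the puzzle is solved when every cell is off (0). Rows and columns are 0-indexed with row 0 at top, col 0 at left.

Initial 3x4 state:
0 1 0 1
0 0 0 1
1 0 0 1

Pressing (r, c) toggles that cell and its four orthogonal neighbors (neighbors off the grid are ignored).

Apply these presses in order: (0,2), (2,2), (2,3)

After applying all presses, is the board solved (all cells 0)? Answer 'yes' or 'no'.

Answer: no

Derivation:
After press 1 at (0,2):
0 0 1 0
0 0 1 1
1 0 0 1

After press 2 at (2,2):
0 0 1 0
0 0 0 1
1 1 1 0

After press 3 at (2,3):
0 0 1 0
0 0 0 0
1 1 0 1

Lights still on: 4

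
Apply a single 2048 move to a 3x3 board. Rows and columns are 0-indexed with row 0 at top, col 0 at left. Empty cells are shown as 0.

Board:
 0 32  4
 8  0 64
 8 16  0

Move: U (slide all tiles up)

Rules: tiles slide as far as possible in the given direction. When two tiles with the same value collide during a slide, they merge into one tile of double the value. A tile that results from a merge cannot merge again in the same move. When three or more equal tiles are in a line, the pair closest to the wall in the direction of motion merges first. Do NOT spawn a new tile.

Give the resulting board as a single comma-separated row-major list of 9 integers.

Answer: 16, 32, 4, 0, 16, 64, 0, 0, 0

Derivation:
Slide up:
col 0: [0, 8, 8] -> [16, 0, 0]
col 1: [32, 0, 16] -> [32, 16, 0]
col 2: [4, 64, 0] -> [4, 64, 0]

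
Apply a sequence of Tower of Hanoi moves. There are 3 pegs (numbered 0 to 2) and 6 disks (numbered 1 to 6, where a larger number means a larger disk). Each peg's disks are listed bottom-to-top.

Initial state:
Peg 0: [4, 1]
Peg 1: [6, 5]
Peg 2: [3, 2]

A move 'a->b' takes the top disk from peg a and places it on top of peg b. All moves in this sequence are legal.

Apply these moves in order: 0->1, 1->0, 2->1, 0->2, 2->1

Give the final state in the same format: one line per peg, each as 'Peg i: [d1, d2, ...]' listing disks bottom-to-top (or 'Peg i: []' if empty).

After move 1 (0->1):
Peg 0: [4]
Peg 1: [6, 5, 1]
Peg 2: [3, 2]

After move 2 (1->0):
Peg 0: [4, 1]
Peg 1: [6, 5]
Peg 2: [3, 2]

After move 3 (2->1):
Peg 0: [4, 1]
Peg 1: [6, 5, 2]
Peg 2: [3]

After move 4 (0->2):
Peg 0: [4]
Peg 1: [6, 5, 2]
Peg 2: [3, 1]

After move 5 (2->1):
Peg 0: [4]
Peg 1: [6, 5, 2, 1]
Peg 2: [3]

Answer: Peg 0: [4]
Peg 1: [6, 5, 2, 1]
Peg 2: [3]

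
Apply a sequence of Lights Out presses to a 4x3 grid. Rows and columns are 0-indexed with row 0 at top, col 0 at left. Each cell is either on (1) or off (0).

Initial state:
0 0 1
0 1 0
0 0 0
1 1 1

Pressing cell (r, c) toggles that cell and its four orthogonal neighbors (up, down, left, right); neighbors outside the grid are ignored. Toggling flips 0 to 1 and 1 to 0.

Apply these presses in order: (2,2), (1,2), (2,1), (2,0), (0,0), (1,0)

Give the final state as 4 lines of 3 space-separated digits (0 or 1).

After press 1 at (2,2):
0 0 1
0 1 1
0 1 1
1 1 0

After press 2 at (1,2):
0 0 0
0 0 0
0 1 0
1 1 0

After press 3 at (2,1):
0 0 0
0 1 0
1 0 1
1 0 0

After press 4 at (2,0):
0 0 0
1 1 0
0 1 1
0 0 0

After press 5 at (0,0):
1 1 0
0 1 0
0 1 1
0 0 0

After press 6 at (1,0):
0 1 0
1 0 0
1 1 1
0 0 0

Answer: 0 1 0
1 0 0
1 1 1
0 0 0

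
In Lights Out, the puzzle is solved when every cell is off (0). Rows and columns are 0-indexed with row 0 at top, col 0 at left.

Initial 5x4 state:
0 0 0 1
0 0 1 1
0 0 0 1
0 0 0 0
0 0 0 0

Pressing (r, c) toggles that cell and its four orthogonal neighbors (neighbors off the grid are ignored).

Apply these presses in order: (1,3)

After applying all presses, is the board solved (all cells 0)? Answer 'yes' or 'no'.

Answer: yes

Derivation:
After press 1 at (1,3):
0 0 0 0
0 0 0 0
0 0 0 0
0 0 0 0
0 0 0 0

Lights still on: 0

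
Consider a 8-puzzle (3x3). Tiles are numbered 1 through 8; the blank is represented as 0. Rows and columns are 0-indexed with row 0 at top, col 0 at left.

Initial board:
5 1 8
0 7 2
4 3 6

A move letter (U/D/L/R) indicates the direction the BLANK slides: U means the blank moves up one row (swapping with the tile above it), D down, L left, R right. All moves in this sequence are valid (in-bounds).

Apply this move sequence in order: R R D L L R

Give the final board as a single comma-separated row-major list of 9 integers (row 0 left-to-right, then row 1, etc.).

Answer: 5, 1, 8, 7, 2, 6, 4, 0, 3

Derivation:
After move 1 (R):
5 1 8
7 0 2
4 3 6

After move 2 (R):
5 1 8
7 2 0
4 3 6

After move 3 (D):
5 1 8
7 2 6
4 3 0

After move 4 (L):
5 1 8
7 2 6
4 0 3

After move 5 (L):
5 1 8
7 2 6
0 4 3

After move 6 (R):
5 1 8
7 2 6
4 0 3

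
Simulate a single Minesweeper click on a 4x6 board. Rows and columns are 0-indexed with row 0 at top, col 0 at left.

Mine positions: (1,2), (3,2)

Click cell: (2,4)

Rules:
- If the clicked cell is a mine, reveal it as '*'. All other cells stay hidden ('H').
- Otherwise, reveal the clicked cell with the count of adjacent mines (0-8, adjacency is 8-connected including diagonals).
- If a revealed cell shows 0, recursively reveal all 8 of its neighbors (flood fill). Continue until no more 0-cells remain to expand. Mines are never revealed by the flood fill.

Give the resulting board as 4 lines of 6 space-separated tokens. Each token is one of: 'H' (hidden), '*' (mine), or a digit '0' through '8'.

H H H 1 0 0
H H H 1 0 0
H H H 2 0 0
H H H 1 0 0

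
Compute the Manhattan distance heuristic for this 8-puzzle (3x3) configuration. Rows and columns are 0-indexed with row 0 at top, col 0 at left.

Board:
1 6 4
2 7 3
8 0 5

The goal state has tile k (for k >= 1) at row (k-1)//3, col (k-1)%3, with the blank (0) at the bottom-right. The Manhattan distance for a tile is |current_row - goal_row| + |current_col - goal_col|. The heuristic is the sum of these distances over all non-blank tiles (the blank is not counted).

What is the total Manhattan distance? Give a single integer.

Tile 1: (0,0)->(0,0) = 0
Tile 6: (0,1)->(1,2) = 2
Tile 4: (0,2)->(1,0) = 3
Tile 2: (1,0)->(0,1) = 2
Tile 7: (1,1)->(2,0) = 2
Tile 3: (1,2)->(0,2) = 1
Tile 8: (2,0)->(2,1) = 1
Tile 5: (2,2)->(1,1) = 2
Sum: 0 + 2 + 3 + 2 + 2 + 1 + 1 + 2 = 13

Answer: 13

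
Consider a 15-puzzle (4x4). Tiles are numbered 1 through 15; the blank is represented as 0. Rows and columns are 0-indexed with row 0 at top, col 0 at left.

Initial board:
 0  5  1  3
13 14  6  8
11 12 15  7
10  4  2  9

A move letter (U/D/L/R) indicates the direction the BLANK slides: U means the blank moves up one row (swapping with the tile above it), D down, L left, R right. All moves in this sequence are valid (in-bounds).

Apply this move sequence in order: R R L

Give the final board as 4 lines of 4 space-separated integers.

After move 1 (R):
 5  0  1  3
13 14  6  8
11 12 15  7
10  4  2  9

After move 2 (R):
 5  1  0  3
13 14  6  8
11 12 15  7
10  4  2  9

After move 3 (L):
 5  0  1  3
13 14  6  8
11 12 15  7
10  4  2  9

Answer:  5  0  1  3
13 14  6  8
11 12 15  7
10  4  2  9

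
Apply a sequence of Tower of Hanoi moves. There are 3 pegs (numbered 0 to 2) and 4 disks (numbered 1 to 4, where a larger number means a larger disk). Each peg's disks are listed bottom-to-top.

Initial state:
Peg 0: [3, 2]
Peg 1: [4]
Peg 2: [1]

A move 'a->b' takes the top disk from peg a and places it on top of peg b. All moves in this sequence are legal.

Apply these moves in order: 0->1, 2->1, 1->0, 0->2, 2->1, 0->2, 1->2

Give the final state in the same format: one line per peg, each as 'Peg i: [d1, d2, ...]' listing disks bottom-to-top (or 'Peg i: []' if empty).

After move 1 (0->1):
Peg 0: [3]
Peg 1: [4, 2]
Peg 2: [1]

After move 2 (2->1):
Peg 0: [3]
Peg 1: [4, 2, 1]
Peg 2: []

After move 3 (1->0):
Peg 0: [3, 1]
Peg 1: [4, 2]
Peg 2: []

After move 4 (0->2):
Peg 0: [3]
Peg 1: [4, 2]
Peg 2: [1]

After move 5 (2->1):
Peg 0: [3]
Peg 1: [4, 2, 1]
Peg 2: []

After move 6 (0->2):
Peg 0: []
Peg 1: [4, 2, 1]
Peg 2: [3]

After move 7 (1->2):
Peg 0: []
Peg 1: [4, 2]
Peg 2: [3, 1]

Answer: Peg 0: []
Peg 1: [4, 2]
Peg 2: [3, 1]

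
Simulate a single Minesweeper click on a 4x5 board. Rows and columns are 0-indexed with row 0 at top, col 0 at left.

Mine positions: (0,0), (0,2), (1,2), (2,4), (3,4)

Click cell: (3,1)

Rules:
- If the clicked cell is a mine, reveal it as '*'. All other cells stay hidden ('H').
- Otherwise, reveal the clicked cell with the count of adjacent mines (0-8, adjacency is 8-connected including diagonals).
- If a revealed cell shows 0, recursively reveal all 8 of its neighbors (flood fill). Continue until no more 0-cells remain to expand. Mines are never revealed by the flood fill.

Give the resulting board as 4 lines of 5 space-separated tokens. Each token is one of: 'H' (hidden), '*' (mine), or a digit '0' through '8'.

H H H H H
1 3 H H H
0 1 1 3 H
0 0 0 2 H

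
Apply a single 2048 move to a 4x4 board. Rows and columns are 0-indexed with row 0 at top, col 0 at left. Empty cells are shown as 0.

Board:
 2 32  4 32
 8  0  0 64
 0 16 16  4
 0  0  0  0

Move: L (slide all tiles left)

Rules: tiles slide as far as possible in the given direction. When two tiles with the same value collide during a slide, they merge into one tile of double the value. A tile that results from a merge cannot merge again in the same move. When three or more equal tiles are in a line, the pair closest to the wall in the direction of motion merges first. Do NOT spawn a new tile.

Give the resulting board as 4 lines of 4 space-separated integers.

Slide left:
row 0: [2, 32, 4, 32] -> [2, 32, 4, 32]
row 1: [8, 0, 0, 64] -> [8, 64, 0, 0]
row 2: [0, 16, 16, 4] -> [32, 4, 0, 0]
row 3: [0, 0, 0, 0] -> [0, 0, 0, 0]

Answer:  2 32  4 32
 8 64  0  0
32  4  0  0
 0  0  0  0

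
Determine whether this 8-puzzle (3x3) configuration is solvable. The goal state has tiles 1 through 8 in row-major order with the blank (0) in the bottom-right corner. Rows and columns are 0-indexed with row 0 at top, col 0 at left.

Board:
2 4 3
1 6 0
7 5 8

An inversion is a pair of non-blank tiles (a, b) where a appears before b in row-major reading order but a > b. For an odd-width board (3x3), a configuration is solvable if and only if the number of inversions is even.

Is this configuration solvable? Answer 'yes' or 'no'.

Answer: yes

Derivation:
Inversions (pairs i<j in row-major order where tile[i] > tile[j] > 0): 6
6 is even, so the puzzle is solvable.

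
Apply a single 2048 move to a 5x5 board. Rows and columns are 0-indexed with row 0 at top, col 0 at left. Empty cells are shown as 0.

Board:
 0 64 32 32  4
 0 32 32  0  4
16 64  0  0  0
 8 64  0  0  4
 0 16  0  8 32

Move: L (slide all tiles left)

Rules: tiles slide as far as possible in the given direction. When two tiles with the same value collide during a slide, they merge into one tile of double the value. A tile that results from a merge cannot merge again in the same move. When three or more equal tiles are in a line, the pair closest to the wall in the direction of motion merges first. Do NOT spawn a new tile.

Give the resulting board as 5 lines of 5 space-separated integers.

Answer: 64 64  4  0  0
64  4  0  0  0
16 64  0  0  0
 8 64  4  0  0
16  8 32  0  0

Derivation:
Slide left:
row 0: [0, 64, 32, 32, 4] -> [64, 64, 4, 0, 0]
row 1: [0, 32, 32, 0, 4] -> [64, 4, 0, 0, 0]
row 2: [16, 64, 0, 0, 0] -> [16, 64, 0, 0, 0]
row 3: [8, 64, 0, 0, 4] -> [8, 64, 4, 0, 0]
row 4: [0, 16, 0, 8, 32] -> [16, 8, 32, 0, 0]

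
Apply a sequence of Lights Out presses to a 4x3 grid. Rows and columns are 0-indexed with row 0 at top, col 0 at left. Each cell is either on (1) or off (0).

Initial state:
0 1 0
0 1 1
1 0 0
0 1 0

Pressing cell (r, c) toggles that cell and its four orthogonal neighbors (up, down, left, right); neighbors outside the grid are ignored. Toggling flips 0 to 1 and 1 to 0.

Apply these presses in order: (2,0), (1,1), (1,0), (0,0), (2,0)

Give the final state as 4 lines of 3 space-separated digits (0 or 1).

After press 1 at (2,0):
0 1 0
1 1 1
0 1 0
1 1 0

After press 2 at (1,1):
0 0 0
0 0 0
0 0 0
1 1 0

After press 3 at (1,0):
1 0 0
1 1 0
1 0 0
1 1 0

After press 4 at (0,0):
0 1 0
0 1 0
1 0 0
1 1 0

After press 5 at (2,0):
0 1 0
1 1 0
0 1 0
0 1 0

Answer: 0 1 0
1 1 0
0 1 0
0 1 0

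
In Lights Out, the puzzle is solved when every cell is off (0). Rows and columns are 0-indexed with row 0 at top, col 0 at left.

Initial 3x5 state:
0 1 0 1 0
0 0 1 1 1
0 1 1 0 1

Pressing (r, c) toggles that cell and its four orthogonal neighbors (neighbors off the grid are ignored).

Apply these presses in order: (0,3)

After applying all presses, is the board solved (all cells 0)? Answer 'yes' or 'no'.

After press 1 at (0,3):
0 1 1 0 1
0 0 1 0 1
0 1 1 0 1

Lights still on: 8

Answer: no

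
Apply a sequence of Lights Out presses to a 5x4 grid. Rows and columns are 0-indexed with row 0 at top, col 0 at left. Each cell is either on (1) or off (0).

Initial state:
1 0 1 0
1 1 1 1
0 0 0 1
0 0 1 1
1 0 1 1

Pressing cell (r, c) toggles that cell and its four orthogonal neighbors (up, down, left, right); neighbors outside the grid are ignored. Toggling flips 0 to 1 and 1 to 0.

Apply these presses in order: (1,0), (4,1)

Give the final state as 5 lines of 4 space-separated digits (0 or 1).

Answer: 0 0 1 0
0 0 1 1
1 0 0 1
0 1 1 1
0 1 0 1

Derivation:
After press 1 at (1,0):
0 0 1 0
0 0 1 1
1 0 0 1
0 0 1 1
1 0 1 1

After press 2 at (4,1):
0 0 1 0
0 0 1 1
1 0 0 1
0 1 1 1
0 1 0 1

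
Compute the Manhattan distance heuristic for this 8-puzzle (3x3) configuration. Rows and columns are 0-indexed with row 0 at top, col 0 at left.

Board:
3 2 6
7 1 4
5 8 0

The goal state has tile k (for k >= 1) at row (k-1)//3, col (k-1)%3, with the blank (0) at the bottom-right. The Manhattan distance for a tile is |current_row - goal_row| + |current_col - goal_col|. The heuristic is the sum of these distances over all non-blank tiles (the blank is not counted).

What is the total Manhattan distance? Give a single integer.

Tile 3: (0,0)->(0,2) = 2
Tile 2: (0,1)->(0,1) = 0
Tile 6: (0,2)->(1,2) = 1
Tile 7: (1,0)->(2,0) = 1
Tile 1: (1,1)->(0,0) = 2
Tile 4: (1,2)->(1,0) = 2
Tile 5: (2,0)->(1,1) = 2
Tile 8: (2,1)->(2,1) = 0
Sum: 2 + 0 + 1 + 1 + 2 + 2 + 2 + 0 = 10

Answer: 10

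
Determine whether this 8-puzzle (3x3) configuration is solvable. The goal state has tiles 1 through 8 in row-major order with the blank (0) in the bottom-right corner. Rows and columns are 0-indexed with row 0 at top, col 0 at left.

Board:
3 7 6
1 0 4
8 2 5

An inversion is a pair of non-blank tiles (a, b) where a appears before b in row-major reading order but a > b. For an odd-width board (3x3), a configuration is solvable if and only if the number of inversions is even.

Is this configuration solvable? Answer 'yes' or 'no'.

Inversions (pairs i<j in row-major order where tile[i] > tile[j] > 0): 14
14 is even, so the puzzle is solvable.

Answer: yes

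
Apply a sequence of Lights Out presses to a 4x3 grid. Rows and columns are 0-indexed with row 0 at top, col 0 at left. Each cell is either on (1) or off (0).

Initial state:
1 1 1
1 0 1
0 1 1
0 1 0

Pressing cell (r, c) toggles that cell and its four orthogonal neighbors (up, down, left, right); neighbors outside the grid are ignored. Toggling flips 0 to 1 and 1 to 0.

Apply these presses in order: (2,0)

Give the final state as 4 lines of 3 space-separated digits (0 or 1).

Answer: 1 1 1
0 0 1
1 0 1
1 1 0

Derivation:
After press 1 at (2,0):
1 1 1
0 0 1
1 0 1
1 1 0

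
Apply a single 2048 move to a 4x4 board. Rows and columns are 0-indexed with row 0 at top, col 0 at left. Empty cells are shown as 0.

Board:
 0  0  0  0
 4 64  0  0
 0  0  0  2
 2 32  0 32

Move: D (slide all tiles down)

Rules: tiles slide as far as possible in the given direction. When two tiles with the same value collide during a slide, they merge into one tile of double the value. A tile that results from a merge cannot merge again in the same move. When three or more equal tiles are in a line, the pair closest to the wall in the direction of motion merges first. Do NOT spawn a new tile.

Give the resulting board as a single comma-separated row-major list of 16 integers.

Slide down:
col 0: [0, 4, 0, 2] -> [0, 0, 4, 2]
col 1: [0, 64, 0, 32] -> [0, 0, 64, 32]
col 2: [0, 0, 0, 0] -> [0, 0, 0, 0]
col 3: [0, 0, 2, 32] -> [0, 0, 2, 32]

Answer: 0, 0, 0, 0, 0, 0, 0, 0, 4, 64, 0, 2, 2, 32, 0, 32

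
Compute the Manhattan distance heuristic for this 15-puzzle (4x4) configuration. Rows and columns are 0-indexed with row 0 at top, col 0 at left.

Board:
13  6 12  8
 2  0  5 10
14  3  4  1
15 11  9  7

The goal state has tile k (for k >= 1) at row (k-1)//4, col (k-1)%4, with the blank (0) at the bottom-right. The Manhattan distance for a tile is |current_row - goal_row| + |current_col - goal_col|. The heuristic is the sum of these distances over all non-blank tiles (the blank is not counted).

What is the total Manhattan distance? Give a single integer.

Tile 13: at (0,0), goal (3,0), distance |0-3|+|0-0| = 3
Tile 6: at (0,1), goal (1,1), distance |0-1|+|1-1| = 1
Tile 12: at (0,2), goal (2,3), distance |0-2|+|2-3| = 3
Tile 8: at (0,3), goal (1,3), distance |0-1|+|3-3| = 1
Tile 2: at (1,0), goal (0,1), distance |1-0|+|0-1| = 2
Tile 5: at (1,2), goal (1,0), distance |1-1|+|2-0| = 2
Tile 10: at (1,3), goal (2,1), distance |1-2|+|3-1| = 3
Tile 14: at (2,0), goal (3,1), distance |2-3|+|0-1| = 2
Tile 3: at (2,1), goal (0,2), distance |2-0|+|1-2| = 3
Tile 4: at (2,2), goal (0,3), distance |2-0|+|2-3| = 3
Tile 1: at (2,3), goal (0,0), distance |2-0|+|3-0| = 5
Tile 15: at (3,0), goal (3,2), distance |3-3|+|0-2| = 2
Tile 11: at (3,1), goal (2,2), distance |3-2|+|1-2| = 2
Tile 9: at (3,2), goal (2,0), distance |3-2|+|2-0| = 3
Tile 7: at (3,3), goal (1,2), distance |3-1|+|3-2| = 3
Sum: 3 + 1 + 3 + 1 + 2 + 2 + 3 + 2 + 3 + 3 + 5 + 2 + 2 + 3 + 3 = 38

Answer: 38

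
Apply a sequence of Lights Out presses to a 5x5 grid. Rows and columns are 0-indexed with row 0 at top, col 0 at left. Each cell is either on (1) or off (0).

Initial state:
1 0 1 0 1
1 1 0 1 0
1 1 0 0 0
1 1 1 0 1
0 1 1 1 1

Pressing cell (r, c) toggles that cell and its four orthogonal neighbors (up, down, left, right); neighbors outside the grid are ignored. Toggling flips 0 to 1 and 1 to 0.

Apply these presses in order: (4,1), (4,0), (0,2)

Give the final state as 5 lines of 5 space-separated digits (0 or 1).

After press 1 at (4,1):
1 0 1 0 1
1 1 0 1 0
1 1 0 0 0
1 0 1 0 1
1 0 0 1 1

After press 2 at (4,0):
1 0 1 0 1
1 1 0 1 0
1 1 0 0 0
0 0 1 0 1
0 1 0 1 1

After press 3 at (0,2):
1 1 0 1 1
1 1 1 1 0
1 1 0 0 0
0 0 1 0 1
0 1 0 1 1

Answer: 1 1 0 1 1
1 1 1 1 0
1 1 0 0 0
0 0 1 0 1
0 1 0 1 1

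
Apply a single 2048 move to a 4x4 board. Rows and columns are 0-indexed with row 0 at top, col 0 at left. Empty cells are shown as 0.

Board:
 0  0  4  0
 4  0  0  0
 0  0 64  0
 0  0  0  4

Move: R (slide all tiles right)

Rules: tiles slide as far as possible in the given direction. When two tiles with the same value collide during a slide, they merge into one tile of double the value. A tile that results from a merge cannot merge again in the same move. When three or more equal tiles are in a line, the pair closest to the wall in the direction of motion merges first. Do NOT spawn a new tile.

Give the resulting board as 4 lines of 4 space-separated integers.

Answer:  0  0  0  4
 0  0  0  4
 0  0  0 64
 0  0  0  4

Derivation:
Slide right:
row 0: [0, 0, 4, 0] -> [0, 0, 0, 4]
row 1: [4, 0, 0, 0] -> [0, 0, 0, 4]
row 2: [0, 0, 64, 0] -> [0, 0, 0, 64]
row 3: [0, 0, 0, 4] -> [0, 0, 0, 4]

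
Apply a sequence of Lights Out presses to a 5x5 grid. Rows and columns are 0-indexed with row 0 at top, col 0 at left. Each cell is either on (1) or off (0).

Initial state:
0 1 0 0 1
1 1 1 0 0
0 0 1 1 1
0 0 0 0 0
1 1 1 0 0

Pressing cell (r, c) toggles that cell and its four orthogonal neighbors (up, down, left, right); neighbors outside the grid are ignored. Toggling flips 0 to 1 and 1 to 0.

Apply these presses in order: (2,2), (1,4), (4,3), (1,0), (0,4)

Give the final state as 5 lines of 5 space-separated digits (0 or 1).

Answer: 1 1 0 1 1
0 0 0 1 0
1 1 0 0 0
0 0 1 1 0
1 1 0 1 1

Derivation:
After press 1 at (2,2):
0 1 0 0 1
1 1 0 0 0
0 1 0 0 1
0 0 1 0 0
1 1 1 0 0

After press 2 at (1,4):
0 1 0 0 0
1 1 0 1 1
0 1 0 0 0
0 0 1 0 0
1 1 1 0 0

After press 3 at (4,3):
0 1 0 0 0
1 1 0 1 1
0 1 0 0 0
0 0 1 1 0
1 1 0 1 1

After press 4 at (1,0):
1 1 0 0 0
0 0 0 1 1
1 1 0 0 0
0 0 1 1 0
1 1 0 1 1

After press 5 at (0,4):
1 1 0 1 1
0 0 0 1 0
1 1 0 0 0
0 0 1 1 0
1 1 0 1 1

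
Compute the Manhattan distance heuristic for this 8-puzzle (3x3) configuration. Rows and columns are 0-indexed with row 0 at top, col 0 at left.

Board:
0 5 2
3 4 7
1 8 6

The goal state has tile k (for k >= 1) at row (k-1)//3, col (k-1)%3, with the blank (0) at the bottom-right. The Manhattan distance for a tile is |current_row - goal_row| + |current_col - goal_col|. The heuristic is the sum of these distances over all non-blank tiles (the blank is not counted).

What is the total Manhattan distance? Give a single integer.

Answer: 12

Derivation:
Tile 5: (0,1)->(1,1) = 1
Tile 2: (0,2)->(0,1) = 1
Tile 3: (1,0)->(0,2) = 3
Tile 4: (1,1)->(1,0) = 1
Tile 7: (1,2)->(2,0) = 3
Tile 1: (2,0)->(0,0) = 2
Tile 8: (2,1)->(2,1) = 0
Tile 6: (2,2)->(1,2) = 1
Sum: 1 + 1 + 3 + 1 + 3 + 2 + 0 + 1 = 12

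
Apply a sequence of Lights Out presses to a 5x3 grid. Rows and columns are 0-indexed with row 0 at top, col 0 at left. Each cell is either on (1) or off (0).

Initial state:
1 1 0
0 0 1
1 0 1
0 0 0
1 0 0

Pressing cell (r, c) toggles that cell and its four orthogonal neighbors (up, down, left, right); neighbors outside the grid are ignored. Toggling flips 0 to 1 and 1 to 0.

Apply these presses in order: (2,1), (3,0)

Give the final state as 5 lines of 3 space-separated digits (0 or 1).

Answer: 1 1 0
0 1 1
1 1 0
1 0 0
0 0 0

Derivation:
After press 1 at (2,1):
1 1 0
0 1 1
0 1 0
0 1 0
1 0 0

After press 2 at (3,0):
1 1 0
0 1 1
1 1 0
1 0 0
0 0 0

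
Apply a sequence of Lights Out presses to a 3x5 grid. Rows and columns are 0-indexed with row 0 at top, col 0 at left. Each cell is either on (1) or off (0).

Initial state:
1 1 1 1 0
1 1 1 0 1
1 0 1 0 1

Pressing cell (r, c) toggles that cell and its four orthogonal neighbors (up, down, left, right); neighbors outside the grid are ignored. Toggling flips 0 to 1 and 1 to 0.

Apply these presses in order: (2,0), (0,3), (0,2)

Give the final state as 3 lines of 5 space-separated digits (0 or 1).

Answer: 1 0 1 1 1
0 1 0 1 1
0 1 1 0 1

Derivation:
After press 1 at (2,0):
1 1 1 1 0
0 1 1 0 1
0 1 1 0 1

After press 2 at (0,3):
1 1 0 0 1
0 1 1 1 1
0 1 1 0 1

After press 3 at (0,2):
1 0 1 1 1
0 1 0 1 1
0 1 1 0 1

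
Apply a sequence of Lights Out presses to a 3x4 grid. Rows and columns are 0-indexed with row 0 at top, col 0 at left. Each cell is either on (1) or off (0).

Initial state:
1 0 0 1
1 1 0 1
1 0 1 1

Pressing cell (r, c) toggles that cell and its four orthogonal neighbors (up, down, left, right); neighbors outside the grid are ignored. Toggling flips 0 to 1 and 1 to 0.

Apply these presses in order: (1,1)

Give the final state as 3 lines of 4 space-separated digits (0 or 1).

Answer: 1 1 0 1
0 0 1 1
1 1 1 1

Derivation:
After press 1 at (1,1):
1 1 0 1
0 0 1 1
1 1 1 1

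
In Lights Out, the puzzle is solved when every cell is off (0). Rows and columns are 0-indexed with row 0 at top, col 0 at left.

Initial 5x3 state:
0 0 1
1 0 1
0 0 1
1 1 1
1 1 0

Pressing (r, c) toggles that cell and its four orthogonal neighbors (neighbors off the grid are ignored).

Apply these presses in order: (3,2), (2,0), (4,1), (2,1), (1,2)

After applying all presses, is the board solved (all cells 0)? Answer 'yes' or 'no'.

After press 1 at (3,2):
0 0 1
1 0 1
0 0 0
1 0 0
1 1 1

After press 2 at (2,0):
0 0 1
0 0 1
1 1 0
0 0 0
1 1 1

After press 3 at (4,1):
0 0 1
0 0 1
1 1 0
0 1 0
0 0 0

After press 4 at (2,1):
0 0 1
0 1 1
0 0 1
0 0 0
0 0 0

After press 5 at (1,2):
0 0 0
0 0 0
0 0 0
0 0 0
0 0 0

Lights still on: 0

Answer: yes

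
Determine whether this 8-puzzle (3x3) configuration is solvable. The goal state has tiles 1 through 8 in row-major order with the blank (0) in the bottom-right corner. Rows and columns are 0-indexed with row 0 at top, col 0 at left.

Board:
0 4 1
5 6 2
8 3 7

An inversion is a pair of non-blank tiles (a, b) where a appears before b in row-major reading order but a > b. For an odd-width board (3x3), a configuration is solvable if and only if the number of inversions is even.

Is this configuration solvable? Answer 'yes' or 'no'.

Answer: no

Derivation:
Inversions (pairs i<j in row-major order where tile[i] > tile[j] > 0): 9
9 is odd, so the puzzle is not solvable.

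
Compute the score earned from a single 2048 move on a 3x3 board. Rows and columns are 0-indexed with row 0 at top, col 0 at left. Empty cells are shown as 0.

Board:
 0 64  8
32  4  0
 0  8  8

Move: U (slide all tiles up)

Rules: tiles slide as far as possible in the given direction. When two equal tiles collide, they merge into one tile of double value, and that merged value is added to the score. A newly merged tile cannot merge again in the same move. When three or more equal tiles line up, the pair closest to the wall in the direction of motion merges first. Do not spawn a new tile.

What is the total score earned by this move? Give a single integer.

Slide up:
col 0: [0, 32, 0] -> [32, 0, 0]  score +0 (running 0)
col 1: [64, 4, 8] -> [64, 4, 8]  score +0 (running 0)
col 2: [8, 0, 8] -> [16, 0, 0]  score +16 (running 16)
Board after move:
32 64 16
 0  4  0
 0  8  0

Answer: 16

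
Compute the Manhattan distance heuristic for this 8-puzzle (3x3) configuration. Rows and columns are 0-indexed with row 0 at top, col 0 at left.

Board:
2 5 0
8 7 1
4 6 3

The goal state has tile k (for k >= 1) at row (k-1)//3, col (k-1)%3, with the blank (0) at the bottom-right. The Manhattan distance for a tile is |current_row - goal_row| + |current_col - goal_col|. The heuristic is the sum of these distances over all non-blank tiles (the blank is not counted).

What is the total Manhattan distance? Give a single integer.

Answer: 14

Derivation:
Tile 2: (0,0)->(0,1) = 1
Tile 5: (0,1)->(1,1) = 1
Tile 8: (1,0)->(2,1) = 2
Tile 7: (1,1)->(2,0) = 2
Tile 1: (1,2)->(0,0) = 3
Tile 4: (2,0)->(1,0) = 1
Tile 6: (2,1)->(1,2) = 2
Tile 3: (2,2)->(0,2) = 2
Sum: 1 + 1 + 2 + 2 + 3 + 1 + 2 + 2 = 14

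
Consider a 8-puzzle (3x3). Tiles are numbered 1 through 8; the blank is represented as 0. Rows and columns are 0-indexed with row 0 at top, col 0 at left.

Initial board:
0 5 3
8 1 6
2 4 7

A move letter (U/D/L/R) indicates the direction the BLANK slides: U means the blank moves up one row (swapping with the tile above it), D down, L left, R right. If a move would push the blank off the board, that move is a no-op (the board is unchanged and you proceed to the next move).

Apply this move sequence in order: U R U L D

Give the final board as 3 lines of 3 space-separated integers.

Answer: 8 5 3
0 1 6
2 4 7

Derivation:
After move 1 (U):
0 5 3
8 1 6
2 4 7

After move 2 (R):
5 0 3
8 1 6
2 4 7

After move 3 (U):
5 0 3
8 1 6
2 4 7

After move 4 (L):
0 5 3
8 1 6
2 4 7

After move 5 (D):
8 5 3
0 1 6
2 4 7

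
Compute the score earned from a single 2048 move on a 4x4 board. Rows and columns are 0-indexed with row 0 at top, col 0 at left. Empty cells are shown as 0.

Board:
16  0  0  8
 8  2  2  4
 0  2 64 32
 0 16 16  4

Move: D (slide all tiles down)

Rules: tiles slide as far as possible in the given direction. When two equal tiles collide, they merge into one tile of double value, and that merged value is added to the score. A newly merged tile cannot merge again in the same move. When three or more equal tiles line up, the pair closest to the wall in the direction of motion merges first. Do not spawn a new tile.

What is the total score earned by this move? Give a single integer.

Slide down:
col 0: [16, 8, 0, 0] -> [0, 0, 16, 8]  score +0 (running 0)
col 1: [0, 2, 2, 16] -> [0, 0, 4, 16]  score +4 (running 4)
col 2: [0, 2, 64, 16] -> [0, 2, 64, 16]  score +0 (running 4)
col 3: [8, 4, 32, 4] -> [8, 4, 32, 4]  score +0 (running 4)
Board after move:
 0  0  0  8
 0  0  2  4
16  4 64 32
 8 16 16  4

Answer: 4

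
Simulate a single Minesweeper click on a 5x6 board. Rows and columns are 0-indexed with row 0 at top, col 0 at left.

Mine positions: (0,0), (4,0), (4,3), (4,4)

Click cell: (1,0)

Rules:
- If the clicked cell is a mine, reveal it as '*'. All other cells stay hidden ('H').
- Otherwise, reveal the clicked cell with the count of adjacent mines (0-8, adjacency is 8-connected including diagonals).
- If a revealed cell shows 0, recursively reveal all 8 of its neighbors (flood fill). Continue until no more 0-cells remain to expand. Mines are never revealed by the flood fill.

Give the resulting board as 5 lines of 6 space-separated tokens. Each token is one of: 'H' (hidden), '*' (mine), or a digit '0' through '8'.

H H H H H H
1 H H H H H
H H H H H H
H H H H H H
H H H H H H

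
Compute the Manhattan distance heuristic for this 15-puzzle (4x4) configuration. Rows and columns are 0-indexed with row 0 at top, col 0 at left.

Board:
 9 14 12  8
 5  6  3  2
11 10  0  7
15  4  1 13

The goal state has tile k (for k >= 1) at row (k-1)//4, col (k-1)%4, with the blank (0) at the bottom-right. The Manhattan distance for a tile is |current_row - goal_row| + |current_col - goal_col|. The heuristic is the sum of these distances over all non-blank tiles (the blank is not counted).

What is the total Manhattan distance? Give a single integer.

Tile 9: (0,0)->(2,0) = 2
Tile 14: (0,1)->(3,1) = 3
Tile 12: (0,2)->(2,3) = 3
Tile 8: (0,3)->(1,3) = 1
Tile 5: (1,0)->(1,0) = 0
Tile 6: (1,1)->(1,1) = 0
Tile 3: (1,2)->(0,2) = 1
Tile 2: (1,3)->(0,1) = 3
Tile 11: (2,0)->(2,2) = 2
Tile 10: (2,1)->(2,1) = 0
Tile 7: (2,3)->(1,2) = 2
Tile 15: (3,0)->(3,2) = 2
Tile 4: (3,1)->(0,3) = 5
Tile 1: (3,2)->(0,0) = 5
Tile 13: (3,3)->(3,0) = 3
Sum: 2 + 3 + 3 + 1 + 0 + 0 + 1 + 3 + 2 + 0 + 2 + 2 + 5 + 5 + 3 = 32

Answer: 32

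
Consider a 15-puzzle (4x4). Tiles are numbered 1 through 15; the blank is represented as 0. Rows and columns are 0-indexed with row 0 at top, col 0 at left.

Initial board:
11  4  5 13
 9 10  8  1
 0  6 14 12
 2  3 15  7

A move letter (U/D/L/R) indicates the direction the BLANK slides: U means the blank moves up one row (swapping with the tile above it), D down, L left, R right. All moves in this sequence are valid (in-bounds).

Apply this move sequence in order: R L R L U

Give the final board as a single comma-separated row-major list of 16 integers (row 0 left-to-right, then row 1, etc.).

After move 1 (R):
11  4  5 13
 9 10  8  1
 6  0 14 12
 2  3 15  7

After move 2 (L):
11  4  5 13
 9 10  8  1
 0  6 14 12
 2  3 15  7

After move 3 (R):
11  4  5 13
 9 10  8  1
 6  0 14 12
 2  3 15  7

After move 4 (L):
11  4  5 13
 9 10  8  1
 0  6 14 12
 2  3 15  7

After move 5 (U):
11  4  5 13
 0 10  8  1
 9  6 14 12
 2  3 15  7

Answer: 11, 4, 5, 13, 0, 10, 8, 1, 9, 6, 14, 12, 2, 3, 15, 7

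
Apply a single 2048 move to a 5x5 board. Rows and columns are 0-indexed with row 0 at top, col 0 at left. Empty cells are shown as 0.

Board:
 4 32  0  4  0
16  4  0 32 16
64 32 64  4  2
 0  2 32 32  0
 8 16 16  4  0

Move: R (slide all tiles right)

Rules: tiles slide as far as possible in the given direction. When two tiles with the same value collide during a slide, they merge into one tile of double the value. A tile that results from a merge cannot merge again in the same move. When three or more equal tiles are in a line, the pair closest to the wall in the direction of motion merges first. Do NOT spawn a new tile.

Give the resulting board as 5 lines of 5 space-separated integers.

Answer:  0  0  4 32  4
 0 16  4 32 16
64 32 64  4  2
 0  0  0  2 64
 0  0  8 32  4

Derivation:
Slide right:
row 0: [4, 32, 0, 4, 0] -> [0, 0, 4, 32, 4]
row 1: [16, 4, 0, 32, 16] -> [0, 16, 4, 32, 16]
row 2: [64, 32, 64, 4, 2] -> [64, 32, 64, 4, 2]
row 3: [0, 2, 32, 32, 0] -> [0, 0, 0, 2, 64]
row 4: [8, 16, 16, 4, 0] -> [0, 0, 8, 32, 4]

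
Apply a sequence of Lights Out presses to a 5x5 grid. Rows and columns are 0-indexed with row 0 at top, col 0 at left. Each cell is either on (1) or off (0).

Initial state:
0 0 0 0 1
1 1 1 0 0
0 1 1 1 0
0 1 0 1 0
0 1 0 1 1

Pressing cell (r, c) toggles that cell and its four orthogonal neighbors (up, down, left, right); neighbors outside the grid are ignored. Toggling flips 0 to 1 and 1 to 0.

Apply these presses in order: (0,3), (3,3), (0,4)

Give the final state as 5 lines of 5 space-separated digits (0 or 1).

Answer: 0 0 1 0 1
1 1 1 1 1
0 1 1 0 0
0 1 1 0 1
0 1 0 0 1

Derivation:
After press 1 at (0,3):
0 0 1 1 0
1 1 1 1 0
0 1 1 1 0
0 1 0 1 0
0 1 0 1 1

After press 2 at (3,3):
0 0 1 1 0
1 1 1 1 0
0 1 1 0 0
0 1 1 0 1
0 1 0 0 1

After press 3 at (0,4):
0 0 1 0 1
1 1 1 1 1
0 1 1 0 0
0 1 1 0 1
0 1 0 0 1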